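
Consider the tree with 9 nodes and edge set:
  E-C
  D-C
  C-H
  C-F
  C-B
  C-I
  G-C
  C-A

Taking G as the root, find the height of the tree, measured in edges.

The longest root-to-leaf path is G – C – D (2 edges).

2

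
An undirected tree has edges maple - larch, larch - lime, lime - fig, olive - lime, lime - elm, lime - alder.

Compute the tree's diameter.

3

BFS from maple reaches alder last, at distance 3; BFS from alder confirms no node is farther.
Path: maple–larch–lime–alder.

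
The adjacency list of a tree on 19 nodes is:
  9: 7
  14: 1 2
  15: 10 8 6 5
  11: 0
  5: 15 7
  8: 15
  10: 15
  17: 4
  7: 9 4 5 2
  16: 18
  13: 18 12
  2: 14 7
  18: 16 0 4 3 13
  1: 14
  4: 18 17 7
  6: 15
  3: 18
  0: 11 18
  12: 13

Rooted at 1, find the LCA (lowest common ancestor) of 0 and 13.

18

Ancestors of 0 (toward the root): 0, 18, 4, 7, 2, 14, 1.
Ancestors of 13: 13, 18, 4, 7, 2, 14, 1.
The deepest node appearing in both lists is 18.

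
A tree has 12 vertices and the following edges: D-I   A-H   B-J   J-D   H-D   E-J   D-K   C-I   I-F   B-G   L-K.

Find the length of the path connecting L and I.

3

The path is L–K–D–I, which has 3 edges.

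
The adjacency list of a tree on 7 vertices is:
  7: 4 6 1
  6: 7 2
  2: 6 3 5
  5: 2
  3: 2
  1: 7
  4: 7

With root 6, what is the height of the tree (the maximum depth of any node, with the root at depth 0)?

2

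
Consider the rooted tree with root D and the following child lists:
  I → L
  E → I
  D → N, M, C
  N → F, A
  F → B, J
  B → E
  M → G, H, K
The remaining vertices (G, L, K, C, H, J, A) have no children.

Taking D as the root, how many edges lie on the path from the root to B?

Climbing from B to the root: B–F–N–D. That's 3 steps.

3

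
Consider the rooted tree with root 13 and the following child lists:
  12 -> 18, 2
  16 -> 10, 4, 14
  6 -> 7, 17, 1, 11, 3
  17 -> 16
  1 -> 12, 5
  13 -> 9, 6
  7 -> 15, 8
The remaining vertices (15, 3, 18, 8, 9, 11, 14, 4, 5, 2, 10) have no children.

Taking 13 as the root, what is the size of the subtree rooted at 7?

Descendants of 7 (including itself): 7, 8, 15. That's 3.

3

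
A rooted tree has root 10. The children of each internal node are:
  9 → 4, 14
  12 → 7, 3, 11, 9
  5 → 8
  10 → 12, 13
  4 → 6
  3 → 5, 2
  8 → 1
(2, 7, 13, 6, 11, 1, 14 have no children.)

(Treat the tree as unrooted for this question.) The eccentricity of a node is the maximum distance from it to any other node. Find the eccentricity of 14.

6

Distances from 14 peak at 6, attained at 1.
14 – 9 – 12 – 3 – 5 – 8 – 1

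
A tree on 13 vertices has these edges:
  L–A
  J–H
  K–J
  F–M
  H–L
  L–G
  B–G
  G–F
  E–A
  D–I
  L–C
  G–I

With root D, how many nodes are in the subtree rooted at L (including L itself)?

Descendants of L (including itself): L, H, A, C, J, E, K. That's 7.

7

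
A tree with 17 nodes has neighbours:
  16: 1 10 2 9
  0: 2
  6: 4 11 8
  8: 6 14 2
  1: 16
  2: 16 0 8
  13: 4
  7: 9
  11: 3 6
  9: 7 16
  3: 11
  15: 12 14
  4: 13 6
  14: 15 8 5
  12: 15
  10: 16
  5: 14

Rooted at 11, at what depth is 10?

5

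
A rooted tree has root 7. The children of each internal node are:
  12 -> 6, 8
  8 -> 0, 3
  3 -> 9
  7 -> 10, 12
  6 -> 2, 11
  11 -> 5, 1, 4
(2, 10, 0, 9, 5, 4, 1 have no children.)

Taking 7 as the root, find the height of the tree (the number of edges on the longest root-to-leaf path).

4

The longest root-to-leaf path is 7-12-6-11-1 (4 edges).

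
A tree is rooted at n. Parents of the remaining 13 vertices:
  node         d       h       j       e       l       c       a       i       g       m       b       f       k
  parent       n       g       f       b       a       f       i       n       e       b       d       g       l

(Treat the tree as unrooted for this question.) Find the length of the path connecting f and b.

The path is f–g–e–b, which has 3 edges.

3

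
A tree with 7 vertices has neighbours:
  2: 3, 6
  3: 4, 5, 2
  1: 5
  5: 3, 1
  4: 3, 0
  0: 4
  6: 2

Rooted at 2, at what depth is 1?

Path from 2 to 1: 2–3–5–1, which has 3 edges.

3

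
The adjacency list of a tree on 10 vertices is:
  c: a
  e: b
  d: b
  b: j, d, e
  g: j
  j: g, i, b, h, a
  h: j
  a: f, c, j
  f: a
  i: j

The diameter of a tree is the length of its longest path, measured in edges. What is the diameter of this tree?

4

Starting from d, a farthest node is f at distance 4.
One longest path: d–b–j–a–f.
So the diameter is 4.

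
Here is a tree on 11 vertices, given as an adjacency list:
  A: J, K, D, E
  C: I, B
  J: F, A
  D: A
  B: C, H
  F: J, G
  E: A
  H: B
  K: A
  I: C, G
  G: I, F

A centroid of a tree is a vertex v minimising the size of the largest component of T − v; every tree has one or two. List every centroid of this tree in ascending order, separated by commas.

F

Removing F splits the tree into components of sizes 5, 5; the largest is 5 ≤ ⌊11/2⌋ = 5.
No neighbour of F does as well, so F is the unique centroid.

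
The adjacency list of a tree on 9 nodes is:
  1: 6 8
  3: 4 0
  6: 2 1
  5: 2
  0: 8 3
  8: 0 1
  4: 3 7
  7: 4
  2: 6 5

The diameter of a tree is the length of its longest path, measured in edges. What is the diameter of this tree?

8

BFS from 5 reaches 7 last, at distance 8; BFS from 7 confirms no node is farther.
Path: 5 – 2 – 6 – 1 – 8 – 0 – 3 – 4 – 7.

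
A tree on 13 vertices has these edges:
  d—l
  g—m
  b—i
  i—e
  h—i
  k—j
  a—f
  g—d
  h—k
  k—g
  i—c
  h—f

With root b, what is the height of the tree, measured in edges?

A deepest node is l, reached by b – i – h – k – g – d – l.
That path has 6 edges, so the height is 6.

6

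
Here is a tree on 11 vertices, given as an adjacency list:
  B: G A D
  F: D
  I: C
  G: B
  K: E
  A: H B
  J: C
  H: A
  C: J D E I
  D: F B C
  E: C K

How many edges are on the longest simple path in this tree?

6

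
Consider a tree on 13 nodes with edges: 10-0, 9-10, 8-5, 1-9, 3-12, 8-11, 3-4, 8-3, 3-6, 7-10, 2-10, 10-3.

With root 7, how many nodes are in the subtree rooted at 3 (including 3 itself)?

7

Descendants of 3 (including itself): 3, 8, 12, 6, 4, 5, 11. That's 7.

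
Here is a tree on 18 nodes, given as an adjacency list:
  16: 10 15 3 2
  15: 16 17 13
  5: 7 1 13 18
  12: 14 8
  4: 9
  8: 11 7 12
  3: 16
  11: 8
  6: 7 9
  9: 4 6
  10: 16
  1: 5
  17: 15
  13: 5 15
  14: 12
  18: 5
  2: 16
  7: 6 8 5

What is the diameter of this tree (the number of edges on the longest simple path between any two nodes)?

8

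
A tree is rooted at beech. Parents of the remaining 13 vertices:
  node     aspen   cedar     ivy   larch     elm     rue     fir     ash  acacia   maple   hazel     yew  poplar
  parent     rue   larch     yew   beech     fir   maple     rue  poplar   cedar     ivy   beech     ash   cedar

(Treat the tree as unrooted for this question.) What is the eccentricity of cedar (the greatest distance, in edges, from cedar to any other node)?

The node farthest from cedar is elm, via cedar – poplar – ash – yew – ivy – maple – rue – fir – elm — 8 edges.

8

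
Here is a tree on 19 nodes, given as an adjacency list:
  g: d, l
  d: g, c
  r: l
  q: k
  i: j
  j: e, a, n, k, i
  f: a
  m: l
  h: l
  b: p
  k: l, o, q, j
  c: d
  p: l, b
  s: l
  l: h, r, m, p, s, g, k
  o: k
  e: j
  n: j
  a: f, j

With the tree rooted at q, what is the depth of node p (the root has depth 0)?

Path from q to p: q → k → l → p, which has 3 edges.

3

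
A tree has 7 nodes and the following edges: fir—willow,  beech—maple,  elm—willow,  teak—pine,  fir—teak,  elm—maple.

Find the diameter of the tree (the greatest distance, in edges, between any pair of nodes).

6

A longest path is pine–teak–fir–willow–elm–maple–beech, with 6 edges.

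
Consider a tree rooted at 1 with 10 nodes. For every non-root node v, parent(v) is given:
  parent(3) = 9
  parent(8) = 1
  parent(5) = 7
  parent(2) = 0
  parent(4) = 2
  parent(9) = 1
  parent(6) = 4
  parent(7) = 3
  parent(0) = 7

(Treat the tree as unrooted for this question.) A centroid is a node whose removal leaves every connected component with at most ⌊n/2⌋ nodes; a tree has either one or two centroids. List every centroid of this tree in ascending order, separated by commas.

7

If 7 is removed the pieces have sizes 4, 4, 1, all ≤ ⌊10/2⌋ = 5.
No neighbour of 7 does as well, so 7 is the unique centroid.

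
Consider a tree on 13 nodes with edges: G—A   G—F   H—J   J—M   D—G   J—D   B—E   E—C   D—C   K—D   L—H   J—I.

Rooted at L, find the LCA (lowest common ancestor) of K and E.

Path K→root: K D J H L; path E→root: E C D J H L.
First common node: D.

D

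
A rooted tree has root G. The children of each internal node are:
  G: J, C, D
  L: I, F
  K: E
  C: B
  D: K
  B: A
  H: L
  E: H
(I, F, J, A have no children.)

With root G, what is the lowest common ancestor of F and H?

H

Path F→root: F L H E K D G; path H→root: H E K D G.
First common node: H.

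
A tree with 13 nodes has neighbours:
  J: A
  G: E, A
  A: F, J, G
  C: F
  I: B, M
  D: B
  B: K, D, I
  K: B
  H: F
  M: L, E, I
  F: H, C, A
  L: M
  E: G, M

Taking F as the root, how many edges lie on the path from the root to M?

4

F → A → G → E → M — 4 edges.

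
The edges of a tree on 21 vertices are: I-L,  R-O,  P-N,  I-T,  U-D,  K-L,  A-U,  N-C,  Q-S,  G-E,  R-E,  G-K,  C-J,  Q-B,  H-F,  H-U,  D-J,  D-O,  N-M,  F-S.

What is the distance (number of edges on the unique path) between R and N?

5

R–O–D–J–C–N: 5 edges.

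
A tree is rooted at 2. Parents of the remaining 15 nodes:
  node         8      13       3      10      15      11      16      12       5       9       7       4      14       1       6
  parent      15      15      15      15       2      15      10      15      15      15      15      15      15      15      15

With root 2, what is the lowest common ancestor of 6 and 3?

15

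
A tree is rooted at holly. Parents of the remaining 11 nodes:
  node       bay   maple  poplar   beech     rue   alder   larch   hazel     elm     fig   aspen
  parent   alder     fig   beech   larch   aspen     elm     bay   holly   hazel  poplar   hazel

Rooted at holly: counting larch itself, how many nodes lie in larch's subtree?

5

The subtree rooted at larch contains: larch, beech, poplar, fig, maple — 5 nodes.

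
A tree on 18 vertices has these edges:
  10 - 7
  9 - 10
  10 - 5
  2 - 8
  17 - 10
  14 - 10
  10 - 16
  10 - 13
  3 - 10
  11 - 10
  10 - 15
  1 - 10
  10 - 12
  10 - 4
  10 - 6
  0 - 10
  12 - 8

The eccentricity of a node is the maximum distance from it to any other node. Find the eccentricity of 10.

3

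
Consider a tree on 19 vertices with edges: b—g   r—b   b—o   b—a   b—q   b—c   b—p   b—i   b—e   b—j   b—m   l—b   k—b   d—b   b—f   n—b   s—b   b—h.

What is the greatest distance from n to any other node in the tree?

2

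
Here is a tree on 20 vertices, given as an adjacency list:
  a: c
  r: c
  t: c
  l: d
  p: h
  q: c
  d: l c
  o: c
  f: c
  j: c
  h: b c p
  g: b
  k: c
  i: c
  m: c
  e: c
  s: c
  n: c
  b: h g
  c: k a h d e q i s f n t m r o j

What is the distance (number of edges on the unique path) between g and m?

The path is g - b - h - c - m, which has 4 edges.

4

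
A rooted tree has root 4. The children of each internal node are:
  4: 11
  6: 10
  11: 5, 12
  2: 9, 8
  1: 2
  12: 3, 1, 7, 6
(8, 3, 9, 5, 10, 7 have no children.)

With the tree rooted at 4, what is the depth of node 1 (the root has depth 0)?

3

4–11–12–1 — 3 edges.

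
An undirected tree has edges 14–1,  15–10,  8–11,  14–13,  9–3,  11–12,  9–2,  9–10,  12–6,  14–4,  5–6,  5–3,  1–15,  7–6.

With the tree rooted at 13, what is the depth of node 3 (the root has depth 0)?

6

Climbing from 3 to the root: 3 – 9 – 10 – 15 – 1 – 14 – 13. That's 6 steps.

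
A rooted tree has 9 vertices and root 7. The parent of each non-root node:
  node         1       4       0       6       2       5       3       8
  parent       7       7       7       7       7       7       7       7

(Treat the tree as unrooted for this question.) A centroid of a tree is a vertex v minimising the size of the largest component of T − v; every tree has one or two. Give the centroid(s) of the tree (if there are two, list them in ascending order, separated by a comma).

Delete 7: the remaining components have sizes 1, 1, 1, 1, 1, 1, 1, 1. Max 1 ≤ 4, so 7 is a centroid.
No neighbour of 7 does as well, so 7 is the unique centroid.

7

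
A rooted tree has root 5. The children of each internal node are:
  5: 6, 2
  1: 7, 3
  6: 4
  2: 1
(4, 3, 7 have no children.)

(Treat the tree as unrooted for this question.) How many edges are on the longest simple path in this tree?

5

A longest path is 4 - 6 - 5 - 2 - 1 - 3, with 5 edges.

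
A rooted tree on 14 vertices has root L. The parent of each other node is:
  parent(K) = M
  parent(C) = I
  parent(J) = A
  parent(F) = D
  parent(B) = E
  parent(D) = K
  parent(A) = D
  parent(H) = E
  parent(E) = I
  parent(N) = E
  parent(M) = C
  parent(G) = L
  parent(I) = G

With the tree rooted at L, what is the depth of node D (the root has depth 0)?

6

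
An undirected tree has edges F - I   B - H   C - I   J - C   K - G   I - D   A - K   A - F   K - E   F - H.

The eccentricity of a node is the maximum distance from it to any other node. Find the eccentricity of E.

6

A farthest node from E is J.
The path E–K–A–F–I–C–J has 6 edges.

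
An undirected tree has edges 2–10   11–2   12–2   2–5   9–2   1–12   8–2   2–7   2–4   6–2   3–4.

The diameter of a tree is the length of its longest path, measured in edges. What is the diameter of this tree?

4

A longest path is 1 – 12 – 2 – 4 – 3, with 4 edges.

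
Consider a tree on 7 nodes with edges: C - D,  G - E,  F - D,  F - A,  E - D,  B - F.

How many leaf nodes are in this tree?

The leaves are A, B, C, G.
That is 4 leaves.

4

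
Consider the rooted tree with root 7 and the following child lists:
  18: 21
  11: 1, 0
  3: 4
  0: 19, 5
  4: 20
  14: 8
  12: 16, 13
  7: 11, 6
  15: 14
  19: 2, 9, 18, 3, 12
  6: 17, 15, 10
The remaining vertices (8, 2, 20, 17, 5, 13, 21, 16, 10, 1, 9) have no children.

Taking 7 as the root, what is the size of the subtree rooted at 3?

3

3's subtree: {3, 4, 20}, size 3.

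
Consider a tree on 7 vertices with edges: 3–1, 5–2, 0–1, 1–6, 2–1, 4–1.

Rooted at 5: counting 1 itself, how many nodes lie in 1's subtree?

Descendants of 1 (including itself): 1, 3, 6, 4, 0. That's 5.

5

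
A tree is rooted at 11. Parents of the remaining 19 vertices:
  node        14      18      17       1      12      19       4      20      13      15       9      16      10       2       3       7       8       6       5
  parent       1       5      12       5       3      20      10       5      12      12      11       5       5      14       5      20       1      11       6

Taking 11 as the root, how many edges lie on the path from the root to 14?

Climbing from 14 to the root: 14 – 1 – 5 – 6 – 11. That's 4 steps.

4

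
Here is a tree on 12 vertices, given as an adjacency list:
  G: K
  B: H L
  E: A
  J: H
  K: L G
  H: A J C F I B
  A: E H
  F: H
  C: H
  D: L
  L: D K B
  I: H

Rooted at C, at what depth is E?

Path from C to E: C–H–A–E, which has 3 edges.

3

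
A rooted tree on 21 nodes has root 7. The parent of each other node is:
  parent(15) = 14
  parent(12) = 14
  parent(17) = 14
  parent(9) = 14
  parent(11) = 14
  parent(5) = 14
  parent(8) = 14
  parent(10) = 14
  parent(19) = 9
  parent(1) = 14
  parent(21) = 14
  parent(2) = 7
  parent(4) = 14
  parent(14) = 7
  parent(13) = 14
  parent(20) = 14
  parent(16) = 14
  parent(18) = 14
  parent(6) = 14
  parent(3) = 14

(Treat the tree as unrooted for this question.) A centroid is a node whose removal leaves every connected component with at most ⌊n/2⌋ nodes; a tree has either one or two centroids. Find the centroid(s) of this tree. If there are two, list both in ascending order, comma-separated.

If 14 is removed the pieces have sizes 2, 2, 1, 1, 1, 1, 1, 1, 1, 1, 1, 1, 1, 1, 1, 1, 1, 1, all ≤ ⌊21/2⌋ = 10.
No neighbour of 14 does as well, so 14 is the unique centroid.

14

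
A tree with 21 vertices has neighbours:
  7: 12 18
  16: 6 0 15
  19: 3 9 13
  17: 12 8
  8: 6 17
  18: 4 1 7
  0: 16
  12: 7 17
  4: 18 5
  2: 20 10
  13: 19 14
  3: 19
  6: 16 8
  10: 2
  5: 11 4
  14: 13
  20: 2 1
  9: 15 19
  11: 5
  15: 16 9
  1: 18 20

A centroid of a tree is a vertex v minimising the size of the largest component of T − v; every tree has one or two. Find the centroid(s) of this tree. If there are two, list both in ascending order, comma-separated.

17

Removing 17 splits the tree into components of sizes 10, 10; the largest is 10 ≤ ⌊21/2⌋ = 10.
No neighbour of 17 does as well, so 17 is the unique centroid.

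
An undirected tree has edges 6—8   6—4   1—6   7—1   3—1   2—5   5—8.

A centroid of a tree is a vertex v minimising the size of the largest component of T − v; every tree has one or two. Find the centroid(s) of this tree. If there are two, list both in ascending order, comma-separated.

6

Removing 6 splits the tree into components of sizes 3, 3, 1; the largest is 3 ≤ ⌊8/2⌋ = 4.
Every other node leaves some component of size > 4, so the centroid is unique.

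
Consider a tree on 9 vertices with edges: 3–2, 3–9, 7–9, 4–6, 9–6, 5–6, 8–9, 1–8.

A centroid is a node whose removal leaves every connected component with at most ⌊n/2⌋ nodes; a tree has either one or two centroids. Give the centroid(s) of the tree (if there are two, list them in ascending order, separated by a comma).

9

If 9 is removed the pieces have sizes 3, 2, 2, 1, all ≤ ⌊9/2⌋ = 4.
Every other node leaves some component of size > 4, so the centroid is unique.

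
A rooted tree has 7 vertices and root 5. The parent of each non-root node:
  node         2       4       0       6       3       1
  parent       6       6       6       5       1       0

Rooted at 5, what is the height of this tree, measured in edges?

4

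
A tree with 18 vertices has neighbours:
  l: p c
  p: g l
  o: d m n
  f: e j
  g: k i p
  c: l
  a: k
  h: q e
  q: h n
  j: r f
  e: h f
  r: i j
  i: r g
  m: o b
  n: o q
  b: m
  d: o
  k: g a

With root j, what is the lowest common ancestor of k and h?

k's ancestor chain is k, g, i, r, j and h's is h, e, f, j; they first meet at j.

j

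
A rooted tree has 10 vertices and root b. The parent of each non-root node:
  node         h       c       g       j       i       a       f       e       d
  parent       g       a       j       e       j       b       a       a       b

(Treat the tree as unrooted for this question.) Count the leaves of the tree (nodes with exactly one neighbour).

5

Degree-1 nodes: c, d, f, h, i — 5 of them.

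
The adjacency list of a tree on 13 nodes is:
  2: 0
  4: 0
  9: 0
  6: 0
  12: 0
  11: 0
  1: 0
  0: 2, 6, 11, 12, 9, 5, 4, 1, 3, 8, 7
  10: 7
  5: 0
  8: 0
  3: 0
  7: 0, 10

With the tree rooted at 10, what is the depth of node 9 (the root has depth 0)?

3

Climbing from 9 to the root: 9–0–7–10. That's 3 steps.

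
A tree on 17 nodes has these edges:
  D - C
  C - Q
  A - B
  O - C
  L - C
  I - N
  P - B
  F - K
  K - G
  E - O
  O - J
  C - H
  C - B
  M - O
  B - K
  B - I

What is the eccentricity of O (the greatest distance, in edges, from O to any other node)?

4

A farthest node from O is F (N, G also at distance 4).
The path O–C–B–K–F has 4 edges.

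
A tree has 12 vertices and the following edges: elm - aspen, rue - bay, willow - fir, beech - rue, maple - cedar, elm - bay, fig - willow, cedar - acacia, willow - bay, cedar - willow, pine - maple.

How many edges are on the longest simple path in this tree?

6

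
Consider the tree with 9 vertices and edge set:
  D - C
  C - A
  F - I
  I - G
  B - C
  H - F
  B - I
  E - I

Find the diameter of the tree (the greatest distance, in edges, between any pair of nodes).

A longest path is H - F - I - B - C - A, with 5 edges.

5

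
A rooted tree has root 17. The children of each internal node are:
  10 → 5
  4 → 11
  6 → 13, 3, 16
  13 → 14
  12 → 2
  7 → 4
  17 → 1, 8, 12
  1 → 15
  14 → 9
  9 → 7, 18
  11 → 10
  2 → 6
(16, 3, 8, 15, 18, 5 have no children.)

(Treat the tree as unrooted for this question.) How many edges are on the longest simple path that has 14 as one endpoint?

7

Distances from 14 peak at 7, attained at 15.
14 – 13 – 6 – 2 – 12 – 17 – 1 – 15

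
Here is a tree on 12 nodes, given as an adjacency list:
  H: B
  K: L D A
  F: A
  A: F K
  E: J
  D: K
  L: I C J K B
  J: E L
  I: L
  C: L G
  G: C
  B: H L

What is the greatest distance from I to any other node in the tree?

4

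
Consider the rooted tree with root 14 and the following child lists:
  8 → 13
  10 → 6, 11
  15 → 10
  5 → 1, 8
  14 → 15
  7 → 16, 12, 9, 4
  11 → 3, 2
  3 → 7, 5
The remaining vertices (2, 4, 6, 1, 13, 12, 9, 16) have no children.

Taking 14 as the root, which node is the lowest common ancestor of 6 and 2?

10

6's ancestor chain is 6, 10, 15, 14 and 2's is 2, 11, 10, 15, 14; they first meet at 10.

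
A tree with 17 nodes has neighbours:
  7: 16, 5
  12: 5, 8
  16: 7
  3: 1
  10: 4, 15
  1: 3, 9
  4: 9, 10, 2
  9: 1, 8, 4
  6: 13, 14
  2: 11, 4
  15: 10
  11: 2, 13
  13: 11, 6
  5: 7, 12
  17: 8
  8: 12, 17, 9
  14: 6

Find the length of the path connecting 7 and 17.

4

The path is 7–5–12–8–17, which has 4 edges.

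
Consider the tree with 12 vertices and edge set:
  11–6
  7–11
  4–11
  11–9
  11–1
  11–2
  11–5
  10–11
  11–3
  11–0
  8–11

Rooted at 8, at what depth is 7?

Climbing from 7 to the root: 7 – 11 – 8. That's 2 steps.

2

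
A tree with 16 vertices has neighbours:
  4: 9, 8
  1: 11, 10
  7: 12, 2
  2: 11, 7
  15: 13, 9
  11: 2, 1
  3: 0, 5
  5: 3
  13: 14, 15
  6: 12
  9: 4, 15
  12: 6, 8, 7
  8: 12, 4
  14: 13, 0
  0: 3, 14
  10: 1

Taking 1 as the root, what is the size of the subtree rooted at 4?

8

4's subtree: {4, 9, 15, 13, 14, 0, 3, 5}, size 8.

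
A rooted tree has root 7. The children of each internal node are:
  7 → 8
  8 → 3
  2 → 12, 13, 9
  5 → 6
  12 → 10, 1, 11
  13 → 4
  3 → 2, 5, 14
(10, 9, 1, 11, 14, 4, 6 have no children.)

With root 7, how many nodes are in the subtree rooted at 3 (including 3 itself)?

12

3's subtree: {3, 2, 5, 14, 13, 12, 9, 6, 4, 1, 11, 10}, size 12.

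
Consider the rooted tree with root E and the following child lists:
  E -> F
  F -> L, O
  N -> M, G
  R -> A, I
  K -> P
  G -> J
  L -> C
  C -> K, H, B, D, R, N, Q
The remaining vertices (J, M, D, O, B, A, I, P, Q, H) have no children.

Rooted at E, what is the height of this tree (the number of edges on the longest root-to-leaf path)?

6

A deepest node is J, reached by E-F-L-C-N-G-J.
That path has 6 edges, so the height is 6.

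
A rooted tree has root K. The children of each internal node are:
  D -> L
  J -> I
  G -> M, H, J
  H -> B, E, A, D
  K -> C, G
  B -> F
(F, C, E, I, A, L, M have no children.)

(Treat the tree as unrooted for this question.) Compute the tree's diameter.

5

A longest path is F–B–H–G–J–I, with 5 edges.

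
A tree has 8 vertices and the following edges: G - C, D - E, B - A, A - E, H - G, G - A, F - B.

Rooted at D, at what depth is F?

4

D – E – A – B – F — 4 edges.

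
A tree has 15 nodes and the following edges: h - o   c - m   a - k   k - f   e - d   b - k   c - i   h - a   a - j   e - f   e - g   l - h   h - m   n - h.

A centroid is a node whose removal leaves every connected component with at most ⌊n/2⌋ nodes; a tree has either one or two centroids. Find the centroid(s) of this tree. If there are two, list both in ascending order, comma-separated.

Delete a: the remaining components have sizes 7, 6, 1. Max 7 ≤ 7, so a is a centroid.
Every other node leaves some component of size > 7, so the centroid is unique.

a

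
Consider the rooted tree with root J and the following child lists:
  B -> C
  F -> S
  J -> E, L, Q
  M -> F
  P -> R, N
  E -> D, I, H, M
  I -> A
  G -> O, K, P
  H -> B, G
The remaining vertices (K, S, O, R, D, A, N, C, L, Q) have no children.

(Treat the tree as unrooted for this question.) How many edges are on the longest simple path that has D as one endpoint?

5

A farthest node from D is R (N also at distance 5).
The path D–E–H–G–P–R has 5 edges.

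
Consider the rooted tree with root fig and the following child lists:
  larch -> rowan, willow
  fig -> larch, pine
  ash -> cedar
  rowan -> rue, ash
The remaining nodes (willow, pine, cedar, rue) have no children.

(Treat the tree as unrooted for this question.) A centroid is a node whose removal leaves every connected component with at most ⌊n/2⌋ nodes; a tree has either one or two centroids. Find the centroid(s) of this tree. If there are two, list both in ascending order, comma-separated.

larch, rowan

Delete rowan: the remaining components have sizes 4, 2, 1. Max 4 ≤ 4, so rowan is a centroid.
larch is adjacent to rowan and is also a centroid (the largest component after removing it is likewise 4).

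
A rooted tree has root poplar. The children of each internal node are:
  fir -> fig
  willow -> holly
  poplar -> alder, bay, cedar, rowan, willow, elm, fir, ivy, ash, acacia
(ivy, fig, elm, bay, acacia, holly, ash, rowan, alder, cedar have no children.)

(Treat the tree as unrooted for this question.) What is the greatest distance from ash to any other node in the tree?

The node farthest from ash is fig (holly also at distance 3), via ash – poplar – fir – fig — 3 edges.

3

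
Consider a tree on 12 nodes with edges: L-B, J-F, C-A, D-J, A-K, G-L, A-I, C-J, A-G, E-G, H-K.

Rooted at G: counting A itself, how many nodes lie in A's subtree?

Descendants of A (including itself): A, C, I, K, J, H, F, D. That's 8.

8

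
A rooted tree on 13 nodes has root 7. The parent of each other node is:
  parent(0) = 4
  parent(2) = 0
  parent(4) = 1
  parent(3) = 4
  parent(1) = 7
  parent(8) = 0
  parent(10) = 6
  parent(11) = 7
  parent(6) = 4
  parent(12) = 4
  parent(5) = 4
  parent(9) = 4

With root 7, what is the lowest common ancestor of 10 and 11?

Ancestors of 10 (toward the root): 10, 6, 4, 1, 7.
Ancestors of 11: 11, 7.
The deepest node appearing in both lists is 7.

7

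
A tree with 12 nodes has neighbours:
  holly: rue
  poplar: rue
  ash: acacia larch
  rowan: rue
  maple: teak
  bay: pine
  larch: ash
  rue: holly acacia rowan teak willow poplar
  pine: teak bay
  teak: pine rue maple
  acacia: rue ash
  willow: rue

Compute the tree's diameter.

6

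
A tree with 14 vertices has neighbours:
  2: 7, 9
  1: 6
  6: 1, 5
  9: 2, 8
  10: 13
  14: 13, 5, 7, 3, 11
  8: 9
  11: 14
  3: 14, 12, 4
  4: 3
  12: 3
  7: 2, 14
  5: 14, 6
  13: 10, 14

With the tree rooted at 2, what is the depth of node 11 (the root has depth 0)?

Climbing from 11 to the root: 11 – 14 – 7 – 2. That's 3 steps.

3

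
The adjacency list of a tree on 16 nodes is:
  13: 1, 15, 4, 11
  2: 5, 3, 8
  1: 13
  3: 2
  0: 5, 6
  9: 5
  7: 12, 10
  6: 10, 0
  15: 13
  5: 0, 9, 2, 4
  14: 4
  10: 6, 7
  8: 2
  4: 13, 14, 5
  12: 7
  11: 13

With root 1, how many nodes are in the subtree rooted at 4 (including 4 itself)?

12

The subtree rooted at 4 contains: 4, 14, 5, 2, 0, 9, 8, 3, 6, 10, 7, 12 — 12 nodes.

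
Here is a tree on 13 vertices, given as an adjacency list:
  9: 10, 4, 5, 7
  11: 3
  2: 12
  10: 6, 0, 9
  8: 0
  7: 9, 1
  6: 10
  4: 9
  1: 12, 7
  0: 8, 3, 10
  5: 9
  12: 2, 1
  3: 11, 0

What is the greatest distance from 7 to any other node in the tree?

5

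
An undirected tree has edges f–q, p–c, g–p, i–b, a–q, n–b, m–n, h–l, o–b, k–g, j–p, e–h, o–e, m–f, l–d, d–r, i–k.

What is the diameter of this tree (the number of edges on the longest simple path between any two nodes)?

11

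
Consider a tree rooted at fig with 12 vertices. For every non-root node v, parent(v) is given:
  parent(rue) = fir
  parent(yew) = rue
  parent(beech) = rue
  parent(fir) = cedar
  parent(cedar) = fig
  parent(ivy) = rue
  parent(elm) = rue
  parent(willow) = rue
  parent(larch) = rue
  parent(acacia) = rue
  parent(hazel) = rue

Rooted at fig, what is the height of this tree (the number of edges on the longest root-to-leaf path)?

4

willow sits deepest: fig – cedar – fir – rue – willow — 4 edges from the root.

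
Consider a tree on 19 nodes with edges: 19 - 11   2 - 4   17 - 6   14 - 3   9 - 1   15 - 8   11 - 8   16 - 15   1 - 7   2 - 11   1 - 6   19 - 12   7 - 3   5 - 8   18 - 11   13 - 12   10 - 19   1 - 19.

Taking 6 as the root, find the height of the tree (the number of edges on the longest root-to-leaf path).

The longest root-to-leaf path is 6–1–19–11–8–15–16 (6 edges).

6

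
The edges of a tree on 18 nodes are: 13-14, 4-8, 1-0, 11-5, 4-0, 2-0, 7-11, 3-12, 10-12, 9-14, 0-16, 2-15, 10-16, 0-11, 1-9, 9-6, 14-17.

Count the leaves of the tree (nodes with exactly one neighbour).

8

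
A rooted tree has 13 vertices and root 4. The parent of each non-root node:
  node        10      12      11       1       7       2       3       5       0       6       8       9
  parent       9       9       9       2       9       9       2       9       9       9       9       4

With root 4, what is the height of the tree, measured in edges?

The longest root-to-leaf path is 4 → 9 → 2 → 3 (3 edges).

3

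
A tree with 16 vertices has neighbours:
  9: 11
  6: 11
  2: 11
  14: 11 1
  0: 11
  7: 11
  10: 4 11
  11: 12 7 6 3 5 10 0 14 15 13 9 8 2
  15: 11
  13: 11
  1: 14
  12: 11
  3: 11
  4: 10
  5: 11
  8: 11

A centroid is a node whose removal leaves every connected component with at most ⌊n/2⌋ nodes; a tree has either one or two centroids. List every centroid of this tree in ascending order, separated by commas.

If 11 is removed the pieces have sizes 2, 2, 1, 1, 1, 1, 1, 1, 1, 1, 1, 1, 1, all ≤ ⌊16/2⌋ = 8.
No neighbour of 11 does as well, so 11 is the unique centroid.

11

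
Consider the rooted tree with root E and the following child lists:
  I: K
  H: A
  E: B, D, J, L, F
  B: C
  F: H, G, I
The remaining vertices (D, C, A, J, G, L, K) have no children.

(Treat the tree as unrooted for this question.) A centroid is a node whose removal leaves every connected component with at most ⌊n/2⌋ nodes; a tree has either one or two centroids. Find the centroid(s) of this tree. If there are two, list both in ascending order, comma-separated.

E, F

Delete F: the remaining components have sizes 6, 2, 2, 1. Max 6 ≤ 6, so F is a centroid.
Its neighbour E also leaves a largest component of size 6, so both are centroids.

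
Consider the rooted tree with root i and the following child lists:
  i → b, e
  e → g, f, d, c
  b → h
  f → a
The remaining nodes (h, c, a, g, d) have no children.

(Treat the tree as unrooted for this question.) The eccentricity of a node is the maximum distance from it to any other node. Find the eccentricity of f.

4

Distances from f peak at 4, attained at h.
f-e-i-b-h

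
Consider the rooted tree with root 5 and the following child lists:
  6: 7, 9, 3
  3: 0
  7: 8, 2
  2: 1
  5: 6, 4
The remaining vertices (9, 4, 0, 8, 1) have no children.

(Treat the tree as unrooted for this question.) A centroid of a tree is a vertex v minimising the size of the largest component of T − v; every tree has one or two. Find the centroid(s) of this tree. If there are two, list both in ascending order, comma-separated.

Delete 6: the remaining components have sizes 4, 2, 2, 1. Max 4 ≤ 5, so 6 is a centroid.
No neighbour of 6 does as well, so 6 is the unique centroid.

6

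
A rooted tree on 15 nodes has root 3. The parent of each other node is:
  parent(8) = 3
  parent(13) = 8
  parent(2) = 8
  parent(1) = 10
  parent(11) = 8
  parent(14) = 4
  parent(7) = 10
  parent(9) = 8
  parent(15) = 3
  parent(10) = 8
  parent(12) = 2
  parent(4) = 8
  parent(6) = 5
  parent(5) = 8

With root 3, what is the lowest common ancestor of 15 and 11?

3

15's ancestor chain is 15, 3 and 11's is 11, 8, 3; they first meet at 3.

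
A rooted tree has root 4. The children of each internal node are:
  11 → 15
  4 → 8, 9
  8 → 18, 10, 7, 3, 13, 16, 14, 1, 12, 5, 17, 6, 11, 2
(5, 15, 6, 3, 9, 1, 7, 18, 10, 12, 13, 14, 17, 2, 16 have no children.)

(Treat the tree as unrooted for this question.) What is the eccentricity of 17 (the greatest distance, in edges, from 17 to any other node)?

3

A farthest node from 17 is 15 (9 also at distance 3).
The path 17-8-11-15 has 3 edges.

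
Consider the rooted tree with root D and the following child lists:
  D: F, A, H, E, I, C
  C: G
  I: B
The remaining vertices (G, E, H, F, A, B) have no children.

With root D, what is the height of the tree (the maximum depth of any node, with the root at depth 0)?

The longest root-to-leaf path is D-I-B (2 edges).

2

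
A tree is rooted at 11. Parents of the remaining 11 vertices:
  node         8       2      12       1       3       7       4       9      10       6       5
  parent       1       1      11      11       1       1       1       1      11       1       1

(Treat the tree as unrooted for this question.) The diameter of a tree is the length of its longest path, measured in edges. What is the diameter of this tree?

3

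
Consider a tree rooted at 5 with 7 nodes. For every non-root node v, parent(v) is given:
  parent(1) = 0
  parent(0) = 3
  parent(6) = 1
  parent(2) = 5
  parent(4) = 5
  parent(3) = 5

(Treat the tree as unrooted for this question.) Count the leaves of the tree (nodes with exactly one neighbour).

The leaves are 2, 4, 6.
That is 3 leaves.

3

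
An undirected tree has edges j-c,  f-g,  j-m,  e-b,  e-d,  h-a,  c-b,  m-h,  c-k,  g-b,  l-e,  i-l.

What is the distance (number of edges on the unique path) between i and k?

i–l–e–b–c–k: 5 edges.

5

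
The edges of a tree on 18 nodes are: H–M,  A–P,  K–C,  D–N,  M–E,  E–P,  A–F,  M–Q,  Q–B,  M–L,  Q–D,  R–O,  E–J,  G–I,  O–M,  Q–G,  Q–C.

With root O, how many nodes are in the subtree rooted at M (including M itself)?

16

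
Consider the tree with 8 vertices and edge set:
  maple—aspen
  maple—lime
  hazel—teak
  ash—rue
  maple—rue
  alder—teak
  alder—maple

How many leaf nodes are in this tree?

Exactly 4 nodes have a single neighbour: ash, aspen, hazel, lime.

4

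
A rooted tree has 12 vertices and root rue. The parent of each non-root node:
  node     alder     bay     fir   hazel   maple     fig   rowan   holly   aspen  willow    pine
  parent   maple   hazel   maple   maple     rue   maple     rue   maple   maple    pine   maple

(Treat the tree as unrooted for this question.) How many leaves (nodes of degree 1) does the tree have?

Degree-1 nodes: alder, aspen, bay, fig, fir, holly, rowan, willow — 8 of them.

8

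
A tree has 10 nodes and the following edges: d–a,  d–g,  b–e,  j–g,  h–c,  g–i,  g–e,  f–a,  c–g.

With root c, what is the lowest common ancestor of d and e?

Ancestors of d (toward the root): d, g, c.
Ancestors of e: e, g, c.
The deepest node appearing in both lists is g.

g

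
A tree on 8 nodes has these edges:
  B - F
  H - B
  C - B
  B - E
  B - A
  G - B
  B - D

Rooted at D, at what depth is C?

Climbing from C to the root: C–B–D. That's 2 steps.

2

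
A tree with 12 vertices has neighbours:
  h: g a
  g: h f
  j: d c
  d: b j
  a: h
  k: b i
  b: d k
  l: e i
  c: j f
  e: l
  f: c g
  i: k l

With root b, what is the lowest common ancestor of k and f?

b

k's ancestor chain is k, b and f's is f, c, j, d, b; they first meet at b.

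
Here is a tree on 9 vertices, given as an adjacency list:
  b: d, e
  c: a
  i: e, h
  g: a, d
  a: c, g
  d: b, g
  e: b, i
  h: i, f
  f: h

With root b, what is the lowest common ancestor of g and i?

b

Path g→root: g d b; path i→root: i e b.
First common node: b.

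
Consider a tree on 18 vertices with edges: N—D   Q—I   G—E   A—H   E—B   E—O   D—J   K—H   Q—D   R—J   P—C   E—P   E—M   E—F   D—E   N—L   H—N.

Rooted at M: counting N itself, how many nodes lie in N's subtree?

5

The subtree rooted at N contains: N, H, L, A, K — 5 nodes.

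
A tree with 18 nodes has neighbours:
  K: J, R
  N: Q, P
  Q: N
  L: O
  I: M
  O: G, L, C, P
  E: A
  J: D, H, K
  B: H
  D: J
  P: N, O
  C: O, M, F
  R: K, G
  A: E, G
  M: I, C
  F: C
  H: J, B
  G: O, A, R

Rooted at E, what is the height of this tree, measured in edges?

7

The longest root-to-leaf path is E–A–G–R–K–J–H–B (7 edges).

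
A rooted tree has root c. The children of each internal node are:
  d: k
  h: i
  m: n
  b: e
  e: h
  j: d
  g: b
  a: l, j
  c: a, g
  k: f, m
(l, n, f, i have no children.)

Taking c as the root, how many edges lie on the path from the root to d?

3

c – a – j – d — 3 edges.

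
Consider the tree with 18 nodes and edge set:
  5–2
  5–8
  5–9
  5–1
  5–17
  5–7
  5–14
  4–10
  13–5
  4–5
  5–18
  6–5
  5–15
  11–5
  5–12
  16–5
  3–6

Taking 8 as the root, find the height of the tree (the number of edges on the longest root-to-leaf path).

A deepest node is 10, reached by 8–5–4–10.
That path has 3 edges, so the height is 3.

3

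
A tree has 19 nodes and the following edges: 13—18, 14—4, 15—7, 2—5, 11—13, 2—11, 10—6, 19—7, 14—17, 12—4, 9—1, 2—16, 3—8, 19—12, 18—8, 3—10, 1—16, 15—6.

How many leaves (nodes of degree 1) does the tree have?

3

The leaves are 5, 9, 17.
That is 3 leaves.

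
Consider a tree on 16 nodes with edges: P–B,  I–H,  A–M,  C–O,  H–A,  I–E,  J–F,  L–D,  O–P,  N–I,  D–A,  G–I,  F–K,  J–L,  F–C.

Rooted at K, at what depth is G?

8

Path from K to G: K → F → J → L → D → A → H → I → G, which has 8 edges.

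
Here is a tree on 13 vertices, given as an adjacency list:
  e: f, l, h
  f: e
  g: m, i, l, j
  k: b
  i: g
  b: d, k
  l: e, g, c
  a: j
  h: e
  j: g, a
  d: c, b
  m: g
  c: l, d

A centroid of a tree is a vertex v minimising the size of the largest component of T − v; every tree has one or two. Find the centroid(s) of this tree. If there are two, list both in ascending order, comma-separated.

If l is removed the pieces have sizes 5, 4, 3, all ≤ ⌊13/2⌋ = 6.
No neighbour of l does as well, so l is the unique centroid.

l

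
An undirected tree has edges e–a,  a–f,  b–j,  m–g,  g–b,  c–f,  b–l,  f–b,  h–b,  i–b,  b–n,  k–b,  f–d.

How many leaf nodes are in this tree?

Degree-1 nodes: c, d, e, h, i, j, k, l, m, n — 10 of them.

10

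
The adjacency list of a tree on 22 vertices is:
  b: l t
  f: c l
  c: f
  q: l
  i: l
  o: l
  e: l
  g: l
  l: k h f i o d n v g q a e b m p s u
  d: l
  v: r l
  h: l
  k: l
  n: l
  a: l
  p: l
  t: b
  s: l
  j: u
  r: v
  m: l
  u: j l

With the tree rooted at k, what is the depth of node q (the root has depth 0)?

Path from k to q: k – l – q, which has 2 edges.

2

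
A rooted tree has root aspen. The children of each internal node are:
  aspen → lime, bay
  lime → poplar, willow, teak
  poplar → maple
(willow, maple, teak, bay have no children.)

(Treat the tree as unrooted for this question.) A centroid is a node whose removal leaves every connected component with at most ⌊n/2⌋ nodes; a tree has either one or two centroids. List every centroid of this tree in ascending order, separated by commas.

lime

Delete lime: the remaining components have sizes 2, 2, 1, 1. Max 2 ≤ 3, so lime is a centroid.
No neighbour of lime does as well, so lime is the unique centroid.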